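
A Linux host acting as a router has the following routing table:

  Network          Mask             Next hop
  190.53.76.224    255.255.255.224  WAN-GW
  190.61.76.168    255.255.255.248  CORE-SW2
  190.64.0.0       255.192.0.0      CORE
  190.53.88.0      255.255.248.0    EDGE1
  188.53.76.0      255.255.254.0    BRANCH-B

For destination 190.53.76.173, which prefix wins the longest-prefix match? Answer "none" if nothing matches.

190.53.76.173 is outside every listed prefix and there is no default route.

none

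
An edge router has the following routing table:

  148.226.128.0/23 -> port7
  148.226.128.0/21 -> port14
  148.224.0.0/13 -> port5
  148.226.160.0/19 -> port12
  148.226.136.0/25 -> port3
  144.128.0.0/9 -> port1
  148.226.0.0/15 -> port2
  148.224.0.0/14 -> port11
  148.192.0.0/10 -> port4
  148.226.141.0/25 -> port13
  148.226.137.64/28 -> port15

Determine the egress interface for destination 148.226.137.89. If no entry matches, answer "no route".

Routes whose prefix contains 148.226.137.89:
  148.192.0.0/10 (148.192.0.0 - 148.255.255.255) -> port4
  148.224.0.0/13 (148.224.0.0 - 148.231.255.255) -> port5
  148.224.0.0/14 (148.224.0.0 - 148.227.255.255) -> port11
  148.226.0.0/15 (148.226.0.0 - 148.227.255.255) -> port2
More-specific entries that do NOT match:
  148.226.137.64/28 (148.226.137.64 - 148.226.137.79) does not contain 148.226.137.89
  148.226.136.0/25 (148.226.136.0 - 148.226.136.127) does not contain 148.226.137.89
  148.226.141.0/25 (148.226.141.0 - 148.226.141.127) does not contain 148.226.137.89
  148.226.128.0/23 (148.226.128.0 - 148.226.129.255) does not contain 148.226.137.89
  148.226.128.0/21 (148.226.128.0 - 148.226.135.255) does not contain 148.226.137.89
  148.226.160.0/19 (148.226.160.0 - 148.226.191.255) does not contain 148.226.137.89
Longest matching prefix is /15 -> interface port2.

port2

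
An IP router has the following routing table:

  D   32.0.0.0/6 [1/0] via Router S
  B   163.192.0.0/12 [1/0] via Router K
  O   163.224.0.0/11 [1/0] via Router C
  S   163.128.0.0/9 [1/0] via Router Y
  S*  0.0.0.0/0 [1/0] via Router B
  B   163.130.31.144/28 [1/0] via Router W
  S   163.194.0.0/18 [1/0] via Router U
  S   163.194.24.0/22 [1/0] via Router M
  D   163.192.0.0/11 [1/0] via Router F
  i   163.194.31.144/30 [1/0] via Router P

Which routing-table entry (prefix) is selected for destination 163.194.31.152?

163.194.0.0/18

Entries matching 163.194.31.152:
  0.0.0.0/0 (default, matches everything)
  163.128.0.0/9 (163.128.0.0 - 163.255.255.255)
  163.192.0.0/11 (163.192.0.0 - 163.223.255.255)
  163.192.0.0/12 (163.192.0.0 - 163.207.255.255)
  163.194.0.0/18 (163.194.0.0 - 163.194.63.255)
Most specific is 163.194.0.0/18.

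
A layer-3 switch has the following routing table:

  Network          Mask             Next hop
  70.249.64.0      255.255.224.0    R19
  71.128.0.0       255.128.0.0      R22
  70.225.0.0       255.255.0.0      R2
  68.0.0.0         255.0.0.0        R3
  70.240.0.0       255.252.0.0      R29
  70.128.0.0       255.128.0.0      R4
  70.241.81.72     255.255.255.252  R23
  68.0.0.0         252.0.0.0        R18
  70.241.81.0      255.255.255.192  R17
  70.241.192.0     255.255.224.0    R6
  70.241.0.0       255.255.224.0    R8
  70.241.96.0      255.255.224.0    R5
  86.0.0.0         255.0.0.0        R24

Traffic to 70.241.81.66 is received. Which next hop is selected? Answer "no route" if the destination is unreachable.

R29

Routes whose prefix contains 70.241.81.66:
  68.0.0.0/6 (68.0.0.0 - 71.255.255.255) -> R18
  70.128.0.0/9 (70.128.0.0 - 70.255.255.255) -> R4
  70.240.0.0/14 (70.240.0.0 - 70.243.255.255) -> R29
More-specific entries that do NOT match:
  70.241.81.72/30 (70.241.81.72 - 70.241.81.75) does not contain 70.241.81.66
  70.241.81.0/26 (70.241.81.0 - 70.241.81.63) does not contain 70.241.81.66
  70.249.64.0/19 (70.249.64.0 - 70.249.95.255) does not contain 70.241.81.66
  70.241.192.0/19 (70.241.192.0 - 70.241.223.255) does not contain 70.241.81.66
  70.241.0.0/19 (70.241.0.0 - 70.241.31.255) does not contain 70.241.81.66
  70.241.96.0/19 (70.241.96.0 - 70.241.127.255) does not contain 70.241.81.66
  70.225.0.0/16 (70.225.0.0 - 70.225.255.255) does not contain 70.241.81.66
Longest matching prefix is /14 -> next hop R29.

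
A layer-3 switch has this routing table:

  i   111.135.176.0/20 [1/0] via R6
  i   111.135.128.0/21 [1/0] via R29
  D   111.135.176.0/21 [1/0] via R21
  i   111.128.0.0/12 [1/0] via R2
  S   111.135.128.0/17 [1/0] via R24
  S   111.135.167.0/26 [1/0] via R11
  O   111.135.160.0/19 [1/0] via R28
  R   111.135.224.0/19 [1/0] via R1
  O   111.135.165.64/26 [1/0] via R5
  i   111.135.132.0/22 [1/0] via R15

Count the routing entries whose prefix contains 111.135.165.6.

Prefixes containing 111.135.165.6:
  111.128.0.0/12 (111.128.0.0 - 111.143.255.255)
  111.135.128.0/17 (111.135.128.0 - 111.135.255.255)
  111.135.160.0/19 (111.135.160.0 - 111.135.191.255)
Total matching entries: 3.

3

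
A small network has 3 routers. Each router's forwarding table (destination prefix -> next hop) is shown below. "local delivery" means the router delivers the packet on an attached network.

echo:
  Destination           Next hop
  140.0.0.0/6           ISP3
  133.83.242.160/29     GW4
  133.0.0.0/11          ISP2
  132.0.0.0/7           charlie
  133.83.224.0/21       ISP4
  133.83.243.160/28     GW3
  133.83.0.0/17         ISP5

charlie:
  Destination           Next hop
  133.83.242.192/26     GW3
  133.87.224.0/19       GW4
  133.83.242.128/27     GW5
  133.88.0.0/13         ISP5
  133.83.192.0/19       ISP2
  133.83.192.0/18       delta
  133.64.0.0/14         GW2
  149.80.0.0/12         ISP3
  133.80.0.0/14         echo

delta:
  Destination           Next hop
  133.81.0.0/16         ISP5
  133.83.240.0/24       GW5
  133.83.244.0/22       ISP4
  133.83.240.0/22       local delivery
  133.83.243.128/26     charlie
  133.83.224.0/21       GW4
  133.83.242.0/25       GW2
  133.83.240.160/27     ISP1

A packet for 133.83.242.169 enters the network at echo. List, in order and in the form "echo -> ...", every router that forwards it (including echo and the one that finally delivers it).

At echo: longest match for 133.83.242.169 is 132.0.0.0/7 -> charlie
At charlie: longest match for 133.83.242.169 is 133.83.192.0/18 -> delta
At delta: longest match for 133.83.242.169 is 133.83.240.0/22 -> local delivery

echo -> charlie -> delta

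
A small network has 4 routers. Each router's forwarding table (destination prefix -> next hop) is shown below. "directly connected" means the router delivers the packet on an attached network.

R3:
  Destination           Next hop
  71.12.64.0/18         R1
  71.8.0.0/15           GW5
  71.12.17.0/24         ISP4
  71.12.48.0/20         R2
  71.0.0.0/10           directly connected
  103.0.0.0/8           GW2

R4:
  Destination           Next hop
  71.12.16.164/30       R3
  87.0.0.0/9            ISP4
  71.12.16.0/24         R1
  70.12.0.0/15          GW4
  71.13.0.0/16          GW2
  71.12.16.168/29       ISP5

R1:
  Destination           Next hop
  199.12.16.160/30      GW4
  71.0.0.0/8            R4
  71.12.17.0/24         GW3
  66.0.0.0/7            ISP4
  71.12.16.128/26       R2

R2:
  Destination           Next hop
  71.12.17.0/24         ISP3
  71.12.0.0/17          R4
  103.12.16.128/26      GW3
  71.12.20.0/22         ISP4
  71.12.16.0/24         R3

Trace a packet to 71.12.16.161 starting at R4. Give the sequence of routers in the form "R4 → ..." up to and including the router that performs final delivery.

R4 → R1 → R2 → R3

At R4: longest match for 71.12.16.161 is 71.12.16.0/24 -> R1
At R1: longest match for 71.12.16.161 is 71.12.16.128/26 -> R2
At R2: longest match for 71.12.16.161 is 71.12.16.0/24 -> R3
At R3: longest match for 71.12.16.161 is 71.0.0.0/10 -> directly connected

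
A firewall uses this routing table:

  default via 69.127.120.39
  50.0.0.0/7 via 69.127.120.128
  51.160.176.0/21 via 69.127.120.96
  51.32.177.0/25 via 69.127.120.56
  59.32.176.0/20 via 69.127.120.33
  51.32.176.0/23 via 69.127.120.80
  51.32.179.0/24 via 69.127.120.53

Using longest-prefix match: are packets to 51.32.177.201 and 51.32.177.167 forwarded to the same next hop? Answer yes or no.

51.32.177.201: longest match 51.32.176.0/23 -> 69.127.120.80
51.32.177.167: longest match 51.32.176.0/23 -> 69.127.120.80

yes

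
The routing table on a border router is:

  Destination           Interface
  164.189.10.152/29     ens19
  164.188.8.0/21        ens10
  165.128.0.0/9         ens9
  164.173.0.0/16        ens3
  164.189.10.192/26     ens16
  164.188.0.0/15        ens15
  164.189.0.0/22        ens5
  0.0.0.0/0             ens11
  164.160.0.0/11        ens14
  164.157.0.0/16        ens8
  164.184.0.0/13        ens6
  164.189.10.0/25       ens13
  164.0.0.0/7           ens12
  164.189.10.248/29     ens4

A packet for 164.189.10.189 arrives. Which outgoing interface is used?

Routes whose prefix contains 164.189.10.189:
  0.0.0.0/0 (default, matches everything) -> ens11
  164.0.0.0/7 (164.0.0.0 - 165.255.255.255) -> ens12
  164.160.0.0/11 (164.160.0.0 - 164.191.255.255) -> ens14
  164.184.0.0/13 (164.184.0.0 - 164.191.255.255) -> ens6
  164.188.0.0/15 (164.188.0.0 - 164.189.255.255) -> ens15
More-specific entries that do NOT match:
  164.189.10.152/29 (164.189.10.152 - 164.189.10.159) does not contain 164.189.10.189
  164.189.10.248/29 (164.189.10.248 - 164.189.10.255) does not contain 164.189.10.189
  164.189.10.192/26 (164.189.10.192 - 164.189.10.255) does not contain 164.189.10.189
  164.189.10.0/25 (164.189.10.0 - 164.189.10.127) does not contain 164.189.10.189
  164.189.0.0/22 (164.189.0.0 - 164.189.3.255) does not contain 164.189.10.189
  164.188.8.0/21 (164.188.8.0 - 164.188.15.255) does not contain 164.189.10.189
  164.173.0.0/16 (164.173.0.0 - 164.173.255.255) does not contain 164.189.10.189
  164.157.0.0/16 (164.157.0.0 - 164.157.255.255) does not contain 164.189.10.189
Longest matching prefix is /15 -> interface ens15.

ens15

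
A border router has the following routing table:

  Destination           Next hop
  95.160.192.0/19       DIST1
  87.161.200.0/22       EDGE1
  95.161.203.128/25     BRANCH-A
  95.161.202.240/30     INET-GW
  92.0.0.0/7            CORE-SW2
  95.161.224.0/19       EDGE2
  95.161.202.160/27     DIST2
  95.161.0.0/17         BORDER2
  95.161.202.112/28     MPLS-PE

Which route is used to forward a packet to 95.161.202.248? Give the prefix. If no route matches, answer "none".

none

95.161.202.248 is outside every listed prefix and there is no default route.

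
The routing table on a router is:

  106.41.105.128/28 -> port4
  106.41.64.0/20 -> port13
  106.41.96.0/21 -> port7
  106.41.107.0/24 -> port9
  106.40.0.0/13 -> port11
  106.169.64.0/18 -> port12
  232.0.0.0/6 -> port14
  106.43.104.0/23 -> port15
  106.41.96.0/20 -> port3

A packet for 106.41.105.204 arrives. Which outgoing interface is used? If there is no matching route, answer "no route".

Routes whose prefix contains 106.41.105.204:
  106.40.0.0/13 (106.40.0.0 - 106.47.255.255) -> port11
  106.41.96.0/20 (106.41.96.0 - 106.41.111.255) -> port3
More-specific entries that do NOT match:
  106.41.105.128/28 (106.41.105.128 - 106.41.105.143) does not contain 106.41.105.204
  106.41.107.0/24 (106.41.107.0 - 106.41.107.255) does not contain 106.41.105.204
  106.43.104.0/23 (106.43.104.0 - 106.43.105.255) does not contain 106.41.105.204
  106.41.96.0/21 (106.41.96.0 - 106.41.103.255) does not contain 106.41.105.204
Longest matching prefix is /20 -> interface port3.

port3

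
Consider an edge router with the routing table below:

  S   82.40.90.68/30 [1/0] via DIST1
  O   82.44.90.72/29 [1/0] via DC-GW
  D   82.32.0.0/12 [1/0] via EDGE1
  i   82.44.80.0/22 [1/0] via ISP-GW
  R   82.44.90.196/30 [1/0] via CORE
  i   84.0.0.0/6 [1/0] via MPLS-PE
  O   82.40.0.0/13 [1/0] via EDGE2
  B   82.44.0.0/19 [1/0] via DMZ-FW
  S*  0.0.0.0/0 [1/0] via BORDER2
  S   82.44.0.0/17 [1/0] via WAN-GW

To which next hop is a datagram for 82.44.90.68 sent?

WAN-GW

Routes whose prefix contains 82.44.90.68:
  0.0.0.0/0 (default, matches everything) -> BORDER2
  82.32.0.0/12 (82.32.0.0 - 82.47.255.255) -> EDGE1
  82.40.0.0/13 (82.40.0.0 - 82.47.255.255) -> EDGE2
  82.44.0.0/17 (82.44.0.0 - 82.44.127.255) -> WAN-GW
More-specific entries that do NOT match:
  82.40.90.68/30 (82.40.90.68 - 82.40.90.71) does not contain 82.44.90.68
  82.44.90.196/30 (82.44.90.196 - 82.44.90.199) does not contain 82.44.90.68
  82.44.90.72/29 (82.44.90.72 - 82.44.90.79) does not contain 82.44.90.68
  82.44.80.0/22 (82.44.80.0 - 82.44.83.255) does not contain 82.44.90.68
  82.44.0.0/19 (82.44.0.0 - 82.44.31.255) does not contain 82.44.90.68
Longest matching prefix is /17 -> next hop WAN-GW.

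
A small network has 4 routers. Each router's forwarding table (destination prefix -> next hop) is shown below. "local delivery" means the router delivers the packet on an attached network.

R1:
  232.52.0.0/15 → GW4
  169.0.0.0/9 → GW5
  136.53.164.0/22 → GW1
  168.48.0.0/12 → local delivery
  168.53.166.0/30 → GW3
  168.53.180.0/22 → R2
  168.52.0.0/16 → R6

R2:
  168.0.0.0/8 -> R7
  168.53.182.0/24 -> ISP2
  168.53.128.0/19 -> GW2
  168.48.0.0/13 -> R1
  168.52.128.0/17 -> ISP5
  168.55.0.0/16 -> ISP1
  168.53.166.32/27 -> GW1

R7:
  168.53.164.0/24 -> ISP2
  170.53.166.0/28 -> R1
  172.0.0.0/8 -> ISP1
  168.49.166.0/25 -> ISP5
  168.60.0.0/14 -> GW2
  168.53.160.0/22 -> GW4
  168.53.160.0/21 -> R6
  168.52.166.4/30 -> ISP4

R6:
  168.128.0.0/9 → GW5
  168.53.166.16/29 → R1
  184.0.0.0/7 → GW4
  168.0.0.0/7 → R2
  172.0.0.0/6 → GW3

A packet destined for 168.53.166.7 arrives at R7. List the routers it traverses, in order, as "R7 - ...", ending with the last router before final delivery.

R7 - R6 - R2 - R1

At R7: longest match for 168.53.166.7 is 168.53.160.0/21 -> R6
At R6: longest match for 168.53.166.7 is 168.0.0.0/7 -> R2
At R2: longest match for 168.53.166.7 is 168.48.0.0/13 -> R1
At R1: longest match for 168.53.166.7 is 168.48.0.0/12 -> local delivery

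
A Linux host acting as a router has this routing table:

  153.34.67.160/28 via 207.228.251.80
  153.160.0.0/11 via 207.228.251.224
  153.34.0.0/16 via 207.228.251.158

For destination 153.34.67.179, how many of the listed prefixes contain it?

Prefixes containing 153.34.67.179:
  153.34.0.0/16 (153.34.0.0 - 153.34.255.255)
Total matching entries: 1.

1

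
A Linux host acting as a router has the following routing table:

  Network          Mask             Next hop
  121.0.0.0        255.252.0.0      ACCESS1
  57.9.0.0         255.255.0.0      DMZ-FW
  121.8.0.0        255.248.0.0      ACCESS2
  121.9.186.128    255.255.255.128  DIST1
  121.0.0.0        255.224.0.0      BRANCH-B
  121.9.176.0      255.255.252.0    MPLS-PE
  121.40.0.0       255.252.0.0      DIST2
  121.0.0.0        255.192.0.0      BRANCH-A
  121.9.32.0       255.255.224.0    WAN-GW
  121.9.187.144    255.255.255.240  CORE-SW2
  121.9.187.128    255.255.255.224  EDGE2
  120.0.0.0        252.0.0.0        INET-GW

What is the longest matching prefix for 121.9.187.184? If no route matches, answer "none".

121.8.0.0/13

Entries matching 121.9.187.184:
  120.0.0.0/6 (120.0.0.0 - 123.255.255.255)
  121.0.0.0/10 (121.0.0.0 - 121.63.255.255)
  121.0.0.0/11 (121.0.0.0 - 121.31.255.255)
  121.8.0.0/13 (121.8.0.0 - 121.15.255.255)
Most specific is 121.8.0.0/13.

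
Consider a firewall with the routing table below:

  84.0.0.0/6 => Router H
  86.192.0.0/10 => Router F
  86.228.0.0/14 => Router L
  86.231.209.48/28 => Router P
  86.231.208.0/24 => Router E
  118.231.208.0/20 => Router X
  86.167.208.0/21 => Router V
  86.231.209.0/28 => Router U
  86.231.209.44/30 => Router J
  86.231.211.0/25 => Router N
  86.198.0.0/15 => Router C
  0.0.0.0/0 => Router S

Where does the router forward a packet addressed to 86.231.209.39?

Routes whose prefix contains 86.231.209.39:
  0.0.0.0/0 (default, matches everything) -> Router S
  84.0.0.0/6 (84.0.0.0 - 87.255.255.255) -> Router H
  86.192.0.0/10 (86.192.0.0 - 86.255.255.255) -> Router F
  86.228.0.0/14 (86.228.0.0 - 86.231.255.255) -> Router L
More-specific entries that do NOT match:
  86.231.209.44/30 (86.231.209.44 - 86.231.209.47) does not contain 86.231.209.39
  86.231.209.48/28 (86.231.209.48 - 86.231.209.63) does not contain 86.231.209.39
  86.231.209.0/28 (86.231.209.0 - 86.231.209.15) does not contain 86.231.209.39
  86.231.211.0/25 (86.231.211.0 - 86.231.211.127) does not contain 86.231.209.39
  86.231.208.0/24 (86.231.208.0 - 86.231.208.255) does not contain 86.231.209.39
  86.167.208.0/21 (86.167.208.0 - 86.167.215.255) does not contain 86.231.209.39
  118.231.208.0/20 (118.231.208.0 - 118.231.223.255) does not contain 86.231.209.39
  86.198.0.0/15 (86.198.0.0 - 86.199.255.255) does not contain 86.231.209.39
Longest matching prefix is /14 -> next hop Router L.

Router L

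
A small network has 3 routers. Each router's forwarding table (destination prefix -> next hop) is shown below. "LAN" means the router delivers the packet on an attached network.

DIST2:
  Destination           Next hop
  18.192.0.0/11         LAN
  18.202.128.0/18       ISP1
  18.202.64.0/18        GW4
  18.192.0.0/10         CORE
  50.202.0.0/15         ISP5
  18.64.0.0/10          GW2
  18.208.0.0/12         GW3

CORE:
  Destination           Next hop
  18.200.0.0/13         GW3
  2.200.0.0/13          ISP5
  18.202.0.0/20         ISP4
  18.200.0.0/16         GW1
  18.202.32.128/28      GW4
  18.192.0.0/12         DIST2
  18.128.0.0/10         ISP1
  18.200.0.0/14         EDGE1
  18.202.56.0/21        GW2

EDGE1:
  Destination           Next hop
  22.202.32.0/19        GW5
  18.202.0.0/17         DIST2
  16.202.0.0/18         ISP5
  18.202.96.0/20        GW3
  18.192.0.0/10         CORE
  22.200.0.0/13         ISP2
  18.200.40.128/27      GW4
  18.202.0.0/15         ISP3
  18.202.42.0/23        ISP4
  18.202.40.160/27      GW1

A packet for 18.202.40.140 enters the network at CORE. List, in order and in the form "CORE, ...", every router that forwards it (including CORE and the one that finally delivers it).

At CORE: longest match for 18.202.40.140 is 18.200.0.0/14 -> EDGE1
At EDGE1: longest match for 18.202.40.140 is 18.202.0.0/17 -> DIST2
At DIST2: longest match for 18.202.40.140 is 18.192.0.0/11 -> LAN

CORE, EDGE1, DIST2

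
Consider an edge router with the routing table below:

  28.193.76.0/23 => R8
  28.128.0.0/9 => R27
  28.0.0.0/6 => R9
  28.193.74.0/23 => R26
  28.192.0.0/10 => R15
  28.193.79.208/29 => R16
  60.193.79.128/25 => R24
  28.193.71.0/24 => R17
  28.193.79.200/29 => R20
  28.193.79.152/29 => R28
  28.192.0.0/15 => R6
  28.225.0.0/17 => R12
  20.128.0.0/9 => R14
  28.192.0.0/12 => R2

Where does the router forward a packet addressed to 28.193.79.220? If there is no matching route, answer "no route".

R6

Routes whose prefix contains 28.193.79.220:
  28.0.0.0/6 (28.0.0.0 - 31.255.255.255) -> R9
  28.128.0.0/9 (28.128.0.0 - 28.255.255.255) -> R27
  28.192.0.0/10 (28.192.0.0 - 28.255.255.255) -> R15
  28.192.0.0/12 (28.192.0.0 - 28.207.255.255) -> R2
  28.192.0.0/15 (28.192.0.0 - 28.193.255.255) -> R6
More-specific entries that do NOT match:
  28.193.79.208/29 (28.193.79.208 - 28.193.79.215) does not contain 28.193.79.220
  28.193.79.200/29 (28.193.79.200 - 28.193.79.207) does not contain 28.193.79.220
  28.193.79.152/29 (28.193.79.152 - 28.193.79.159) does not contain 28.193.79.220
  60.193.79.128/25 (60.193.79.128 - 60.193.79.255) does not contain 28.193.79.220
  28.193.71.0/24 (28.193.71.0 - 28.193.71.255) does not contain 28.193.79.220
  28.193.76.0/23 (28.193.76.0 - 28.193.77.255) does not contain 28.193.79.220
  28.193.74.0/23 (28.193.74.0 - 28.193.75.255) does not contain 28.193.79.220
  28.225.0.0/17 (28.225.0.0 - 28.225.127.255) does not contain 28.193.79.220
Longest matching prefix is /15 -> next hop R6.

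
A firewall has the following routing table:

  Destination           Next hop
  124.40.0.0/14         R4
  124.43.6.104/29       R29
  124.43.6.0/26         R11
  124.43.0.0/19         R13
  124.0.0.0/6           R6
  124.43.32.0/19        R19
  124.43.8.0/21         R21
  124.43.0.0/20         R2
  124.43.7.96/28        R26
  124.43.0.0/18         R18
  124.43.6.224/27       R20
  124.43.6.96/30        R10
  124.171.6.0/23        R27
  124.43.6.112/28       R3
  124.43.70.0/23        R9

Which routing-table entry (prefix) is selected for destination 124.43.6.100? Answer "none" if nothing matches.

Entries matching 124.43.6.100:
  124.0.0.0/6 (124.0.0.0 - 127.255.255.255)
  124.40.0.0/14 (124.40.0.0 - 124.43.255.255)
  124.43.0.0/18 (124.43.0.0 - 124.43.63.255)
  124.43.0.0/19 (124.43.0.0 - 124.43.31.255)
  124.43.0.0/20 (124.43.0.0 - 124.43.15.255)
Most specific is 124.43.0.0/20.

124.43.0.0/20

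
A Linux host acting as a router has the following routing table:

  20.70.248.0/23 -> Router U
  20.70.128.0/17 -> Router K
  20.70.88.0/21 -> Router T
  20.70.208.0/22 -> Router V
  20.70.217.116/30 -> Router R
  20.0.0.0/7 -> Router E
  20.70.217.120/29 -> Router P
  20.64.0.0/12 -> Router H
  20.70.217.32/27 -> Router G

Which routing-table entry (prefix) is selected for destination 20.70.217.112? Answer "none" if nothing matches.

Entries matching 20.70.217.112:
  20.0.0.0/7 (20.0.0.0 - 21.255.255.255)
  20.64.0.0/12 (20.64.0.0 - 20.79.255.255)
  20.70.128.0/17 (20.70.128.0 - 20.70.255.255)
Most specific is 20.70.128.0/17.

20.70.128.0/17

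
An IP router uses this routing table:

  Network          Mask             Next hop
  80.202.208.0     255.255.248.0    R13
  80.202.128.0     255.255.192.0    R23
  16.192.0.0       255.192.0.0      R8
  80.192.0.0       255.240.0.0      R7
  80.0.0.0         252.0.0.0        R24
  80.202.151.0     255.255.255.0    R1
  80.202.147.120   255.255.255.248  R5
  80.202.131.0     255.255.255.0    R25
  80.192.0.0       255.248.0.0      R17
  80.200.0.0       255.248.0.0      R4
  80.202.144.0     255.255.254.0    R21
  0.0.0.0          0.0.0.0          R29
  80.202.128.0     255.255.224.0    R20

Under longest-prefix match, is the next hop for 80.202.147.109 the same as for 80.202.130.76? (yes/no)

yes

80.202.147.109: longest match 80.202.128.0/19 -> R20
80.202.130.76: longest match 80.202.128.0/19 -> R20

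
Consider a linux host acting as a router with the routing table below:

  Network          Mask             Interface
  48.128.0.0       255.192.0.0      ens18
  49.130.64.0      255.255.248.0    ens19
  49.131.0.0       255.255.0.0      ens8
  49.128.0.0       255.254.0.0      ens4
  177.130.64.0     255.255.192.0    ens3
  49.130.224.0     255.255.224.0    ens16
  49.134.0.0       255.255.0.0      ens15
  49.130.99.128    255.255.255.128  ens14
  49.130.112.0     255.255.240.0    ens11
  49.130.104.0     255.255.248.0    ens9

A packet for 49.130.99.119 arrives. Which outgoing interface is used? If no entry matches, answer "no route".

No entry's prefix contains 49.130.99.119; there is no default route.

no route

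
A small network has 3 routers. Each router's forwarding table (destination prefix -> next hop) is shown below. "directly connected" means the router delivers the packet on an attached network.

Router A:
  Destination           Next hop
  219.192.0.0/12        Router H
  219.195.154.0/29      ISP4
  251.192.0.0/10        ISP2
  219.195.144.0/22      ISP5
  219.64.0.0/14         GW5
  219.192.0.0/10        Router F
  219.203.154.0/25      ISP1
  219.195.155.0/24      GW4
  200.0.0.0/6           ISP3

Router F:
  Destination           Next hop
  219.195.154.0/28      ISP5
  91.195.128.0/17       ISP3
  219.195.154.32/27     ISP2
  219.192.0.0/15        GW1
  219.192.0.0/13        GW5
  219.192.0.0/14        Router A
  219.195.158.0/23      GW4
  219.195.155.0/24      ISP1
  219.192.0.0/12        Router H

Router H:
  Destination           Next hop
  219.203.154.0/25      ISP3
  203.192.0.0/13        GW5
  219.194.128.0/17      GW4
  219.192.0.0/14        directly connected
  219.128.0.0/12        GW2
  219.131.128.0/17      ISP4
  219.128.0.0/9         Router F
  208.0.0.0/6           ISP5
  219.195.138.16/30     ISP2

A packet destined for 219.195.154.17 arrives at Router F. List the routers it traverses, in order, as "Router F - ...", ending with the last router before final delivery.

Router F - Router A - Router H

At Router F: longest match for 219.195.154.17 is 219.192.0.0/14 -> Router A
At Router A: longest match for 219.195.154.17 is 219.192.0.0/12 -> Router H
At Router H: longest match for 219.195.154.17 is 219.192.0.0/14 -> directly connected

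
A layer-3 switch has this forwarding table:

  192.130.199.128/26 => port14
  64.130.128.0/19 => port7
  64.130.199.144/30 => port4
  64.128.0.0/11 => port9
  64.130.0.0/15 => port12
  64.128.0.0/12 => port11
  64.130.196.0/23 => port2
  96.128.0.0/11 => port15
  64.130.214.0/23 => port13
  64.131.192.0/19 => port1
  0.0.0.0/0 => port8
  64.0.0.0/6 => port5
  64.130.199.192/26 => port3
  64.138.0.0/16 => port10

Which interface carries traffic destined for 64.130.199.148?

Routes whose prefix contains 64.130.199.148:
  0.0.0.0/0 (default, matches everything) -> port8
  64.0.0.0/6 (64.0.0.0 - 67.255.255.255) -> port5
  64.128.0.0/11 (64.128.0.0 - 64.159.255.255) -> port9
  64.128.0.0/12 (64.128.0.0 - 64.143.255.255) -> port11
  64.130.0.0/15 (64.130.0.0 - 64.131.255.255) -> port12
More-specific entries that do NOT match:
  64.130.199.144/30 (64.130.199.144 - 64.130.199.147) does not contain 64.130.199.148
  192.130.199.128/26 (192.130.199.128 - 192.130.199.191) does not contain 64.130.199.148
  64.130.199.192/26 (64.130.199.192 - 64.130.199.255) does not contain 64.130.199.148
  64.130.196.0/23 (64.130.196.0 - 64.130.197.255) does not contain 64.130.199.148
  64.130.214.0/23 (64.130.214.0 - 64.130.215.255) does not contain 64.130.199.148
  64.130.128.0/19 (64.130.128.0 - 64.130.159.255) does not contain 64.130.199.148
  64.131.192.0/19 (64.131.192.0 - 64.131.223.255) does not contain 64.130.199.148
  64.138.0.0/16 (64.138.0.0 - 64.138.255.255) does not contain 64.130.199.148
Longest matching prefix is /15 -> interface port12.

port12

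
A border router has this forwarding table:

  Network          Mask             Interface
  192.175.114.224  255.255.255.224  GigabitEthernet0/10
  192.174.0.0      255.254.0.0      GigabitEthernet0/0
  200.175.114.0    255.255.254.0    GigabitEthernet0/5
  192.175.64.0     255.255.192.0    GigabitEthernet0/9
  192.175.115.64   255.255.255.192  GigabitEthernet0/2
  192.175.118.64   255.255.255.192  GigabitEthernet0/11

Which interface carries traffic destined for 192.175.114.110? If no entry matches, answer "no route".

GigabitEthernet0/9

Routes whose prefix contains 192.175.114.110:
  192.174.0.0/15 (192.174.0.0 - 192.175.255.255) -> GigabitEthernet0/0
  192.175.64.0/18 (192.175.64.0 - 192.175.127.255) -> GigabitEthernet0/9
More-specific entries that do NOT match:
  192.175.114.224/27 (192.175.114.224 - 192.175.114.255) does not contain 192.175.114.110
  192.175.115.64/26 (192.175.115.64 - 192.175.115.127) does not contain 192.175.114.110
  192.175.118.64/26 (192.175.118.64 - 192.175.118.127) does not contain 192.175.114.110
  200.175.114.0/23 (200.175.114.0 - 200.175.115.255) does not contain 192.175.114.110
Longest matching prefix is /18 -> interface GigabitEthernet0/9.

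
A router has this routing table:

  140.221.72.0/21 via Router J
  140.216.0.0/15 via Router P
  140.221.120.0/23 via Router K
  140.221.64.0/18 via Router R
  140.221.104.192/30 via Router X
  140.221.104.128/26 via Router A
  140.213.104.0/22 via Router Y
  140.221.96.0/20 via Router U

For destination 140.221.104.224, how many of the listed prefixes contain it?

2

Prefixes containing 140.221.104.224:
  140.221.64.0/18 (140.221.64.0 - 140.221.127.255)
  140.221.96.0/20 (140.221.96.0 - 140.221.111.255)
Total matching entries: 2.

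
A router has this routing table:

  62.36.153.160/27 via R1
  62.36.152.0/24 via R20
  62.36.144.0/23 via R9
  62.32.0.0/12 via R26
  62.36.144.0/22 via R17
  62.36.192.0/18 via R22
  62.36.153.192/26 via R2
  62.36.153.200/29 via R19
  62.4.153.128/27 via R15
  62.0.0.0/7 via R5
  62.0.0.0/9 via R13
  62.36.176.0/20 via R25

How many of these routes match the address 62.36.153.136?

3

Prefixes containing 62.36.153.136:
  62.0.0.0/7 (62.0.0.0 - 63.255.255.255)
  62.0.0.0/9 (62.0.0.0 - 62.127.255.255)
  62.32.0.0/12 (62.32.0.0 - 62.47.255.255)
Total matching entries: 3.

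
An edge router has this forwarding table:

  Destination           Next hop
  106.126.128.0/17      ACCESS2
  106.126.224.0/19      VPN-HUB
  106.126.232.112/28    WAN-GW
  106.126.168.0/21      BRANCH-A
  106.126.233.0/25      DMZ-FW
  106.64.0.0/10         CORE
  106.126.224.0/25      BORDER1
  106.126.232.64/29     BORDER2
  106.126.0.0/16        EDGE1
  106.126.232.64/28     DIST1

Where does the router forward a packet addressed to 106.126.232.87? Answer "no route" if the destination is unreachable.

VPN-HUB

Routes whose prefix contains 106.126.232.87:
  106.64.0.0/10 (106.64.0.0 - 106.127.255.255) -> CORE
  106.126.0.0/16 (106.126.0.0 - 106.126.255.255) -> EDGE1
  106.126.128.0/17 (106.126.128.0 - 106.126.255.255) -> ACCESS2
  106.126.224.0/19 (106.126.224.0 - 106.126.255.255) -> VPN-HUB
More-specific entries that do NOT match:
  106.126.232.64/29 (106.126.232.64 - 106.126.232.71) does not contain 106.126.232.87
  106.126.232.112/28 (106.126.232.112 - 106.126.232.127) does not contain 106.126.232.87
  106.126.232.64/28 (106.126.232.64 - 106.126.232.79) does not contain 106.126.232.87
  106.126.233.0/25 (106.126.233.0 - 106.126.233.127) does not contain 106.126.232.87
  106.126.224.0/25 (106.126.224.0 - 106.126.224.127) does not contain 106.126.232.87
  106.126.168.0/21 (106.126.168.0 - 106.126.175.255) does not contain 106.126.232.87
Longest matching prefix is /19 -> next hop VPN-HUB.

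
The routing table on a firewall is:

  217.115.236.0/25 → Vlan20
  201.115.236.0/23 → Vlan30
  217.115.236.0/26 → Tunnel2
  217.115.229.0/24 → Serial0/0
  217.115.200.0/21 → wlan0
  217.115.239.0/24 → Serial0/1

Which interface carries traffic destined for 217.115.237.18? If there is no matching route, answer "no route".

no route

No entry's prefix contains 217.115.237.18; there is no default route.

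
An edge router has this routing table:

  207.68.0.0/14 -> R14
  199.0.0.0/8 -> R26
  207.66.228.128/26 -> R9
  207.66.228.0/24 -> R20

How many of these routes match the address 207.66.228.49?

Prefixes containing 207.66.228.49:
  207.66.228.0/24 (207.66.228.0 - 207.66.228.255)
Total matching entries: 1.

1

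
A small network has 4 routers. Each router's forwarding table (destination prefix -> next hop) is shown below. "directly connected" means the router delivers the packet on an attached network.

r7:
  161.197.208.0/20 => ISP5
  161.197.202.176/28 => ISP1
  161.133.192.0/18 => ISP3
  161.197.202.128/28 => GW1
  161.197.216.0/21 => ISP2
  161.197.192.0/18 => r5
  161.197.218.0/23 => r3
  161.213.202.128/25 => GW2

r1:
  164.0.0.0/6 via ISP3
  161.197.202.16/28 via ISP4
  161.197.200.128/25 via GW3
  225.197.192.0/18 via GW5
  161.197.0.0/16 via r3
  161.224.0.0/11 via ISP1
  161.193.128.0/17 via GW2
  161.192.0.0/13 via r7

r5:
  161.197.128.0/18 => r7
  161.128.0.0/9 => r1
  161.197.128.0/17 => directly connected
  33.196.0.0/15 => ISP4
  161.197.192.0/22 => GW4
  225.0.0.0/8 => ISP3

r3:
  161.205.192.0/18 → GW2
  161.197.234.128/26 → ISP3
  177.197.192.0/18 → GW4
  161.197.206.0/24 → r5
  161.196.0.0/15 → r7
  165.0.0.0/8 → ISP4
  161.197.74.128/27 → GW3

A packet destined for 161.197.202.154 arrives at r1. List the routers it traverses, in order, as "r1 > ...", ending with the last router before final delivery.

r1 > r3 > r7 > r5

At r1: longest match for 161.197.202.154 is 161.197.0.0/16 -> r3
At r3: longest match for 161.197.202.154 is 161.196.0.0/15 -> r7
At r7: longest match for 161.197.202.154 is 161.197.192.0/18 -> r5
At r5: longest match for 161.197.202.154 is 161.197.128.0/17 -> directly connected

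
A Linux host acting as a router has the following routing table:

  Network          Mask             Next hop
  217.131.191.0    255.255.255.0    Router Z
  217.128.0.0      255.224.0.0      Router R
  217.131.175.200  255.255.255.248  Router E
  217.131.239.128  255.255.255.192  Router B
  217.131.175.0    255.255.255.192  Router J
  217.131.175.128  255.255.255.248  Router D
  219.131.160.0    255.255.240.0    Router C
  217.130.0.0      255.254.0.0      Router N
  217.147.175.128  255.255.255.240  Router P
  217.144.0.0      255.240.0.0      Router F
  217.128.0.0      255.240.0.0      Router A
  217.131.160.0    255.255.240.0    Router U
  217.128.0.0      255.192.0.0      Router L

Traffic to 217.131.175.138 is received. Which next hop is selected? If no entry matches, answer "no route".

Router U

Routes whose prefix contains 217.131.175.138:
  217.128.0.0/10 (217.128.0.0 - 217.191.255.255) -> Router L
  217.128.0.0/11 (217.128.0.0 - 217.159.255.255) -> Router R
  217.128.0.0/12 (217.128.0.0 - 217.143.255.255) -> Router A
  217.130.0.0/15 (217.130.0.0 - 217.131.255.255) -> Router N
  217.131.160.0/20 (217.131.160.0 - 217.131.175.255) -> Router U
More-specific entries that do NOT match:
  217.131.175.200/29 (217.131.175.200 - 217.131.175.207) does not contain 217.131.175.138
  217.131.175.128/29 (217.131.175.128 - 217.131.175.135) does not contain 217.131.175.138
  217.147.175.128/28 (217.147.175.128 - 217.147.175.143) does not contain 217.131.175.138
  217.131.239.128/26 (217.131.239.128 - 217.131.239.191) does not contain 217.131.175.138
  217.131.175.0/26 (217.131.175.0 - 217.131.175.63) does not contain 217.131.175.138
  217.131.191.0/24 (217.131.191.0 - 217.131.191.255) does not contain 217.131.175.138
Longest matching prefix is /20 -> next hop Router U.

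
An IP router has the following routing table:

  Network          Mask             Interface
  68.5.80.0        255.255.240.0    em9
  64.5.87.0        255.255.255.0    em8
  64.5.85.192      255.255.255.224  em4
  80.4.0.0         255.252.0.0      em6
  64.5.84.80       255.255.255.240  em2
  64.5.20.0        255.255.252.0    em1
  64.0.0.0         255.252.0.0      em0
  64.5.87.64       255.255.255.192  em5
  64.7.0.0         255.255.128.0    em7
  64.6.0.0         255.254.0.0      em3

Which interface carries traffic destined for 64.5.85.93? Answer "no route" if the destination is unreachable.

no route

No entry's prefix contains 64.5.85.93; there is no default route.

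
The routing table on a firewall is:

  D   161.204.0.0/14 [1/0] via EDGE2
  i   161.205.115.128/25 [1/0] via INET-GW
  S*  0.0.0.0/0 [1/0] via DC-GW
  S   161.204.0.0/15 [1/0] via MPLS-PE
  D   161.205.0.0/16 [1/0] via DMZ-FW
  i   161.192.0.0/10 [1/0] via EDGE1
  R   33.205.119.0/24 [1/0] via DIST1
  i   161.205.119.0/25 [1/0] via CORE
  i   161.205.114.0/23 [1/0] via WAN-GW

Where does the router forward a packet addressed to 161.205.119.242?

Routes whose prefix contains 161.205.119.242:
  0.0.0.0/0 (default, matches everything) -> DC-GW
  161.192.0.0/10 (161.192.0.0 - 161.255.255.255) -> EDGE1
  161.204.0.0/14 (161.204.0.0 - 161.207.255.255) -> EDGE2
  161.204.0.0/15 (161.204.0.0 - 161.205.255.255) -> MPLS-PE
  161.205.0.0/16 (161.205.0.0 - 161.205.255.255) -> DMZ-FW
More-specific entries that do NOT match:
  161.205.115.128/25 (161.205.115.128 - 161.205.115.255) does not contain 161.205.119.242
  161.205.119.0/25 (161.205.119.0 - 161.205.119.127) does not contain 161.205.119.242
  33.205.119.0/24 (33.205.119.0 - 33.205.119.255) does not contain 161.205.119.242
  161.205.114.0/23 (161.205.114.0 - 161.205.115.255) does not contain 161.205.119.242
Longest matching prefix is /16 -> next hop DMZ-FW.

DMZ-FW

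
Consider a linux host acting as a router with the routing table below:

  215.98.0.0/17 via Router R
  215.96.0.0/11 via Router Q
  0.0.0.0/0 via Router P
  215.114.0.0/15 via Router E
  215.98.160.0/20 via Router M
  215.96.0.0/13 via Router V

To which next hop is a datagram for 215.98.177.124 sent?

Routes whose prefix contains 215.98.177.124:
  0.0.0.0/0 (default, matches everything) -> Router P
  215.96.0.0/11 (215.96.0.0 - 215.127.255.255) -> Router Q
  215.96.0.0/13 (215.96.0.0 - 215.103.255.255) -> Router V
More-specific entries that do NOT match:
  215.98.160.0/20 (215.98.160.0 - 215.98.175.255) does not contain 215.98.177.124
  215.98.0.0/17 (215.98.0.0 - 215.98.127.255) does not contain 215.98.177.124
  215.114.0.0/15 (215.114.0.0 - 215.115.255.255) does not contain 215.98.177.124
Longest matching prefix is /13 -> next hop Router V.

Router V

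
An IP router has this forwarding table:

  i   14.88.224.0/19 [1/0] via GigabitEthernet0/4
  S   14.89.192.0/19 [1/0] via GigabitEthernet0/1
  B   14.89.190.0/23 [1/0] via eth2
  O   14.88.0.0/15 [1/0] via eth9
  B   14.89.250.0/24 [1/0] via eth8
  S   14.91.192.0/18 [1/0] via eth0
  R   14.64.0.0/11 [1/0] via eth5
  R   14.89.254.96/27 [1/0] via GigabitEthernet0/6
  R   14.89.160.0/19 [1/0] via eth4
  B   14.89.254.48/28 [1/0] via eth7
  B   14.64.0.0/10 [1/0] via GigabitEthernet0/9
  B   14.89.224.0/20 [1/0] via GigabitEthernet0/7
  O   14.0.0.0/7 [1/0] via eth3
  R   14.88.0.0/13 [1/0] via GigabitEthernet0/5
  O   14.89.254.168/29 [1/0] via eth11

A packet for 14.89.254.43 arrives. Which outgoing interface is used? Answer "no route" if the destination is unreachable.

eth9

Routes whose prefix contains 14.89.254.43:
  14.0.0.0/7 (14.0.0.0 - 15.255.255.255) -> eth3
  14.64.0.0/10 (14.64.0.0 - 14.127.255.255) -> GigabitEthernet0/9
  14.64.0.0/11 (14.64.0.0 - 14.95.255.255) -> eth5
  14.88.0.0/13 (14.88.0.0 - 14.95.255.255) -> GigabitEthernet0/5
  14.88.0.0/15 (14.88.0.0 - 14.89.255.255) -> eth9
More-specific entries that do NOT match:
  14.89.254.168/29 (14.89.254.168 - 14.89.254.175) does not contain 14.89.254.43
  14.89.254.48/28 (14.89.254.48 - 14.89.254.63) does not contain 14.89.254.43
  14.89.254.96/27 (14.89.254.96 - 14.89.254.127) does not contain 14.89.254.43
  14.89.250.0/24 (14.89.250.0 - 14.89.250.255) does not contain 14.89.254.43
  14.89.190.0/23 (14.89.190.0 - 14.89.191.255) does not contain 14.89.254.43
  14.89.224.0/20 (14.89.224.0 - 14.89.239.255) does not contain 14.89.254.43
  14.88.224.0/19 (14.88.224.0 - 14.88.255.255) does not contain 14.89.254.43
  14.89.192.0/19 (14.89.192.0 - 14.89.223.255) does not contain 14.89.254.43
  14.89.160.0/19 (14.89.160.0 - 14.89.191.255) does not contain 14.89.254.43
  14.91.192.0/18 (14.91.192.0 - 14.91.255.255) does not contain 14.89.254.43
Longest matching prefix is /15 -> interface eth9.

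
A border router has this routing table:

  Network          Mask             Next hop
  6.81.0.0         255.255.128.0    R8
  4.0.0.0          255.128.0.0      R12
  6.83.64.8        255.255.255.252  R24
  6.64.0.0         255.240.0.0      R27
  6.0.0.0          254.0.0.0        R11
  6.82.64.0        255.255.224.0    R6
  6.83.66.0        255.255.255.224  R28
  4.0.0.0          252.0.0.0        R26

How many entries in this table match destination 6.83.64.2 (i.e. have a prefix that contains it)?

2

Prefixes containing 6.83.64.2:
  4.0.0.0/6 (4.0.0.0 - 7.255.255.255)
  6.0.0.0/7 (6.0.0.0 - 7.255.255.255)
Total matching entries: 2.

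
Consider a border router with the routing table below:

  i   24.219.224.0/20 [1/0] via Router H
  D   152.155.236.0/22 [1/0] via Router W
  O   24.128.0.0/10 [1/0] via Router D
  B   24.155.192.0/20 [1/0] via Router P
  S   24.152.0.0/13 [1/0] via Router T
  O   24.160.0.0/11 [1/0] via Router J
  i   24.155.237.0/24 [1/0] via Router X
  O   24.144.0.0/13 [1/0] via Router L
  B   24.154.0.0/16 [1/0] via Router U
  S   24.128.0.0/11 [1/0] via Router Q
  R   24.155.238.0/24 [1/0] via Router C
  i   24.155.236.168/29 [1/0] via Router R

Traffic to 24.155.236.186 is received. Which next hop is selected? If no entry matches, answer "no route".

Router T

Routes whose prefix contains 24.155.236.186:
  24.128.0.0/10 (24.128.0.0 - 24.191.255.255) -> Router D
  24.128.0.0/11 (24.128.0.0 - 24.159.255.255) -> Router Q
  24.152.0.0/13 (24.152.0.0 - 24.159.255.255) -> Router T
More-specific entries that do NOT match:
  24.155.236.168/29 (24.155.236.168 - 24.155.236.175) does not contain 24.155.236.186
  24.155.237.0/24 (24.155.237.0 - 24.155.237.255) does not contain 24.155.236.186
  24.155.238.0/24 (24.155.238.0 - 24.155.238.255) does not contain 24.155.236.186
  152.155.236.0/22 (152.155.236.0 - 152.155.239.255) does not contain 24.155.236.186
  24.219.224.0/20 (24.219.224.0 - 24.219.239.255) does not contain 24.155.236.186
  24.155.192.0/20 (24.155.192.0 - 24.155.207.255) does not contain 24.155.236.186
  24.154.0.0/16 (24.154.0.0 - 24.154.255.255) does not contain 24.155.236.186
Longest matching prefix is /13 -> next hop Router T.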